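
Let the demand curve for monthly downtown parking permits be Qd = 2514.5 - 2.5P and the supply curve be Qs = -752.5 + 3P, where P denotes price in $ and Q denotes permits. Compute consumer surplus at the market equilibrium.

Consumer surplus = 211974.05

The market clears where 2514.5 - 2.5P = -752.5 + 3P. Rearranging, 5.5P = 3267, hence P* = 594.
From the demand curve, Q* = 2514.5 - 2.5(594) = 1029.5.
Demand choke price (Qd = 0): P = 2514.5/2.5 = 1005.8. Consumer surplus = ½ × (1005.8 - 594) × 1029.5 = 211974.05.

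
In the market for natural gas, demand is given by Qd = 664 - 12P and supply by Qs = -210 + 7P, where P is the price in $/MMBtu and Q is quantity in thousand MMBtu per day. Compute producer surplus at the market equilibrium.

Producer surplus = 896

Set Qd = Qs: 664 - 12P = -210 + 7P, so 874 = 19P and P* = 46.
Plugging P* into demand: Q* = 664 - 12(46) = 112.
Supply choke price (Qs = 0): P = 30. Producer surplus = ½ × (46 - 30) × 112 = 896.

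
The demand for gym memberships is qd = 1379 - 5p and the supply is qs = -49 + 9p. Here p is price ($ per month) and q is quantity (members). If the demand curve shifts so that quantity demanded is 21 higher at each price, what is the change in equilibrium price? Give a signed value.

Set qd = qs: 1379 - 5p = -49 + 9p, so 1428 = 14p and p* = 102.
From the demand curve, q* = 1379 - 5(102) = 869.
After the shift, demand is qd = 1400 - 5p.
New equilibrium: 1449 = 14p, so p = 103.5 and q = 882.5.
Δp = 103.5 - 102 = 1.5.

Δp = 1.5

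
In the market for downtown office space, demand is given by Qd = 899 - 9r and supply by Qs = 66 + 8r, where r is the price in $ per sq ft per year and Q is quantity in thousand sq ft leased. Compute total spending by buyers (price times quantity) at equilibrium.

Total spending by buyers = 22442

Equating demand and supply, 899 - 9r = 66 + 8r gives 17r = 833, so r* = 49.
Then Q* = 899 - 9(49) = 458.
Total spending by buyers = r* × Q* = 49 × 458 = 22442.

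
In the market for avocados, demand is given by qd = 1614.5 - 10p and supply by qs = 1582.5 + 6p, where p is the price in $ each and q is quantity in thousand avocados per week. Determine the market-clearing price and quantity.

At equilibrium qd = qs, so 1614.5 - 10p = 1582.5 + 6p; collecting terms, 32 = 16p and p* = 2.
Plugging p* into demand: q* = 1614.5 - 10(2) = 1594.5.

p* = 2, q* = 1594.5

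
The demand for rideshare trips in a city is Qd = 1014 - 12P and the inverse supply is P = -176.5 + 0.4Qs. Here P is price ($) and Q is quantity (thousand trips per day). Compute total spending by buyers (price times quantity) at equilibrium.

Solving each curve for Q: Qs = 441.25 + 2.5P.
Equating demand and supply, 1014 - 12P = 441.25 + 2.5P gives 14.5P = 572.75, so P* = 39.5.
Then Q* = 1014 - 12(39.5) = 540.
Total spending by buyers = P* × Q* = 39.5 × 540 = 21330.

Total spending by buyers = 21330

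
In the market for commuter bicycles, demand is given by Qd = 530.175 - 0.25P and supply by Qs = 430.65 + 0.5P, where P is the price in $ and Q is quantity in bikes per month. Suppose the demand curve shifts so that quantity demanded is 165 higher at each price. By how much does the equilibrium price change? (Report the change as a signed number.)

Set Qd = Qs: 530.175 - 0.25P = 430.65 + 0.5P, so 99.525 = 0.75P and P* = 132.7.
Then Q* = 530.175 - 0.25(132.7) = 497.
After the shift, demand is Qd = 695.175 - 0.25P.
Re-solving, 0.75P = 264.525 gives P = 352.7 and Q = 607.
ΔP = 352.7 - 132.7 = 220.

ΔP = 220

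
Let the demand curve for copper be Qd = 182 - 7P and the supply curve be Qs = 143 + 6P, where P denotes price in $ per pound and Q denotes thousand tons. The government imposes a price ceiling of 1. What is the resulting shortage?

With P fixed at 1, quantity demanded is 175 and quantity supplied is 149.
Shortage = Qd - Qs = 175 - 149 = 26.

Shortage = 26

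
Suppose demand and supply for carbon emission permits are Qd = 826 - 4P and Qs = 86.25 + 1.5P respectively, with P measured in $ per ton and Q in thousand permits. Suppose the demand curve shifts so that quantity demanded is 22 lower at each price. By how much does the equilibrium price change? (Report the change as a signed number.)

Set Qd = Qs: 826 - 4P = 86.25 + 1.5P, so 739.75 = 5.5P and P* = 134.5.
From the demand curve, Q* = 826 - 4(134.5) = 288.
After the shift, demand is Qd = 804 - 4P.
New equilibrium: 717.75 = 5.5P, so P = 130.5 and Q = 282.
ΔP = 130.5 - 134.5 = -4.

ΔP = -4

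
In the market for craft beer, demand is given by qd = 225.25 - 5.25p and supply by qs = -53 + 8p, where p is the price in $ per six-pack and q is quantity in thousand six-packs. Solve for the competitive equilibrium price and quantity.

p* = 21, q* = 115

The market clears where 225.25 - 5.25p = -53 + 8p. Rearranging, 13.25p = 278.25, hence p* = 21.
Plugging p* into demand: q* = 225.25 - 5.25(21) = 115.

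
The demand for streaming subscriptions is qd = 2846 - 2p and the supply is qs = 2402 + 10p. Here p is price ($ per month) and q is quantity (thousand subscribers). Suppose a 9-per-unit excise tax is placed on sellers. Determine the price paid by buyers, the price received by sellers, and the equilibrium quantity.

p_b = 44.5, p_s = 35.5, q = 2757

Sellers keep p_s = p_b - 9 per unit, so supply in terms of the buyer price is qs = 2312 + 10p_b.
Set qd = qs: 2846 - 2p_b = 2312 + 10p_b, so 534 = 12p_b and p_b = 44.5.
So p_s = 35.5 and the quantity traded is q = 2846 - 2(44.5) = 2757.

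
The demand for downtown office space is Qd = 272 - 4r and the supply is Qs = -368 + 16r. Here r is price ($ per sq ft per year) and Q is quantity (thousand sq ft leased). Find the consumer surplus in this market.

Consumer surplus = 2592

Equating demand and supply, 272 - 4r = -368 + 16r gives 20r = 640, so r* = 32.
Plugging r* into demand: Q* = 272 - 4(32) = 144.
Demand choke price (Qd = 0): r = 272/4 = 68. Consumer surplus = ½ × (68 - 32) × 144 = 2592.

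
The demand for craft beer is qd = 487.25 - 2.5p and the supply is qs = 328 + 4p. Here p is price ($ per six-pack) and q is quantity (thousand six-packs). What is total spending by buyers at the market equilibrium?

Total spending by buyers = 10437

Equating demand and supply, 487.25 - 2.5p = 328 + 4p gives 6.5p = 159.25, so p* = 24.5.
From the demand curve, q* = 487.25 - 2.5(24.5) = 426.
Total spending by buyers = p* × q* = 24.5 × 426 = 10437.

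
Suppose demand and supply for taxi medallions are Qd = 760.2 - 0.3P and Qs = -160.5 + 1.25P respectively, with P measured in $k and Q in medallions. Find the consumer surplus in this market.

Consumer surplus = 564540

The market clears where 760.2 - 0.3P = -160.5 + 1.25P. Rearranging, 1.55P = 920.7, hence P* = 594.
From the demand curve, Q* = 760.2 - 0.3(594) = 582.
Demand choke price (Qd = 0): P = 760.2/0.3 = 2534. Consumer surplus = ½ × (2534 - 594) × 582 = 564540.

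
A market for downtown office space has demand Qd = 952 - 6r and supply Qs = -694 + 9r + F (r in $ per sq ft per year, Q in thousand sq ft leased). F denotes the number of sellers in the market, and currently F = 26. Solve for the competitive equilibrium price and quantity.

r* = 108, Q* = 304

With F = 26, supply is Qs = -668 + 9r.
Set Qd = Qs: 952 - 6r = -668 + 9r, so 1620 = 15r and r* = 108.
Then Q* = 952 - 6(108) = 304.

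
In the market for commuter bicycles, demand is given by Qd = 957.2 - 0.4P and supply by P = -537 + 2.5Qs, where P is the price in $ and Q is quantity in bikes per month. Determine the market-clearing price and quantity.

Rewriting in direct form: Qs = 214.8 + 0.4P.
The market clears where 957.2 - 0.4P = 214.8 + 0.4P. Rearranging, 0.8P = 742.4, hence P* = 928.
From the demand curve, Q* = 957.2 - 0.4(928) = 586.

P* = 928, Q* = 586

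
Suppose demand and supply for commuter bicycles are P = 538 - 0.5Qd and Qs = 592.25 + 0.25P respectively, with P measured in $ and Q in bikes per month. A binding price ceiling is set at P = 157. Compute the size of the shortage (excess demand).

Solving each curve for Q: Qd = 1076 - 2P.
Evaluating both curves at the ceiling price 157 gives Qd = 762, Qs = 631.5.
Shortage = Qd - Qs = 762 - 631.5 = 130.5.

Shortage = 130.5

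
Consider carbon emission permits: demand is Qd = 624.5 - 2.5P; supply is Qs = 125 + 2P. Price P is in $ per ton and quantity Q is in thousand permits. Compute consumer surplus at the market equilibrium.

Consumer surplus = 24081.8

Equating demand and supply, 624.5 - 2.5P = 125 + 2P gives 4.5P = 499.5, so P* = 111.
Plugging P* into demand: Q* = 624.5 - 2.5(111) = 347.
Demand choke price (Qd = 0): P = 624.5/2.5 = 249.8. Consumer surplus = ½ × (249.8 - 111) × 347 = 24081.8.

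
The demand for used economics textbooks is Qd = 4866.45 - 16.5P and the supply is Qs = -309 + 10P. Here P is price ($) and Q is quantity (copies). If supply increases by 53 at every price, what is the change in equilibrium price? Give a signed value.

Equating demand and supply, 4866.45 - 16.5P = -309 + 10P gives 26.5P = 5175.45, so P* = 195.3.
Plugging P* into demand: Q* = 4866.45 - 16.5(195.3) = 1644.
After the shift, supply is Qs = -256 + 10P.
Re-solving, 26.5P = 5122.45 gives P = 193.3 and Q = 1677.
ΔP = 193.3 - 195.3 = -2.

ΔP = -2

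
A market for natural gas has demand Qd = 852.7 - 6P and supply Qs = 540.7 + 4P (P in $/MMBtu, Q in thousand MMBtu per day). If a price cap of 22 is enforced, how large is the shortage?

Evaluating both curves at the ceiling price 22 gives Qd = 720.7, Qs = 628.7.
Shortage = Qd - Qs = 720.7 - 628.7 = 92.

Shortage = 92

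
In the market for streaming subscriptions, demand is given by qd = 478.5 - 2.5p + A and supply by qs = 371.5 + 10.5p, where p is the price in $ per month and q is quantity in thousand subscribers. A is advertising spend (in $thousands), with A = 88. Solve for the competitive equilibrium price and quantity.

With A = 88, demand is qd = 566.5 - 2.5p.
Equating demand and supply, 566.5 - 2.5p = 371.5 + 10.5p gives 13p = 195, so p* = 15.
Substitute back: q* = 566.5 - 2.5(15) = 529.

p* = 15, q* = 529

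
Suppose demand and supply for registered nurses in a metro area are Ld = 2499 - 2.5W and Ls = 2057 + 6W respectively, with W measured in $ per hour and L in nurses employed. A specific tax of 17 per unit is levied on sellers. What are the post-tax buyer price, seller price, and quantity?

W_b = 64, W_s = 47, L = 2339

The tax drives a wedge W_b - W_s = 17. Substituting W_s = W_b - 17 into supply: Ls = 1955 + 6W_b.
Set Ld = Ls: 2499 - 2.5W_b = 1955 + 6W_b, so 544 = 8.5W_b and W_b = 64.
Then W_s = 64 - 17 = 47 and L = 2499 - 2.5(64) = 2339.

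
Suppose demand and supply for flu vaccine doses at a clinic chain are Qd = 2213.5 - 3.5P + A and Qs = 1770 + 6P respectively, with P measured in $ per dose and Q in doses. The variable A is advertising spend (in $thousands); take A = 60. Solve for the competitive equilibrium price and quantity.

With A = 60, demand is Qd = 2273.5 - 3.5P.
At equilibrium Qd = Qs, so 2273.5 - 3.5P = 1770 + 6P; collecting terms, 503.5 = 9.5P and P* = 53.
From the demand curve, Q* = 2273.5 - 3.5(53) = 2088.

P* = 53, Q* = 2088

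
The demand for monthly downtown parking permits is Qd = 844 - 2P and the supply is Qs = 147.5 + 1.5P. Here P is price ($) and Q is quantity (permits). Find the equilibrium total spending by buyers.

Total spending by buyers = 88754

Set Qd = Qs: 844 - 2P = 147.5 + 1.5P, so 696.5 = 3.5P and P* = 199.
Then Q* = 844 - 2(199) = 446.
Total spending by buyers = P* × Q* = 199 × 446 = 88754.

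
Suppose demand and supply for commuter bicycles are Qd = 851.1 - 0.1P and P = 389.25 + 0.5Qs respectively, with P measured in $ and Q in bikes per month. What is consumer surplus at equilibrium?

In direct form, Qs = -778.5 + 2P.
At equilibrium Qd = Qs, so 851.1 - 0.1P = -778.5 + 2P; collecting terms, 1629.6 = 2.1P and P* = 776.
Then Q* = 851.1 - 0.1(776) = 773.5.
Demand choke price (Qd = 0): P = 851.1/0.1 = 8511. Consumer surplus = ½ × (8511 - 776) × 773.5 = 2991511.25.

Consumer surplus = 2991511.25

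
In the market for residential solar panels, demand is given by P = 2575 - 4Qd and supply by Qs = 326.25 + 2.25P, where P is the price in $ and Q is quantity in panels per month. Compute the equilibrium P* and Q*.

P* = 127, Q* = 612

Solving each curve for Q: Qd = 643.75 - 0.25P.
At equilibrium Qd = Qs, so 643.75 - 0.25P = 326.25 + 2.25P; collecting terms, 317.5 = 2.5P and P* = 127.
From the demand curve, Q* = 643.75 - 0.25(127) = 612.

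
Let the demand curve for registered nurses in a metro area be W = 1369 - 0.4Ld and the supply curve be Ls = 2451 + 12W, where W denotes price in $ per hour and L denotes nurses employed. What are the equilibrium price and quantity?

In direct form, Ld = 3422.5 - 2.5W.
Equating demand and supply, 3422.5 - 2.5W = 2451 + 12W gives 14.5W = 971.5, so W* = 67.
Plugging W* into demand: L* = 3422.5 - 2.5(67) = 3255.

W* = 67, L* = 3255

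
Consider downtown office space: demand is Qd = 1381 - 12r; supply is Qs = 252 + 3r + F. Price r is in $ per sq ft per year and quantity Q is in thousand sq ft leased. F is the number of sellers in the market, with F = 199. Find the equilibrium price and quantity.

With F = 199, supply is Qs = 451 + 3r.
At equilibrium Qd = Qs, so 1381 - 12r = 451 + 3r; collecting terms, 930 = 15r and r* = 62.
From the demand curve, Q* = 1381 - 12(62) = 637.

r* = 62, Q* = 637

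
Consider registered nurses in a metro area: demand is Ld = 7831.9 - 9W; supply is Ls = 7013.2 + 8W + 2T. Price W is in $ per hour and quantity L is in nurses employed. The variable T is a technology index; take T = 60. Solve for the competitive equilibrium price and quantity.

With T = 60, supply is Ls = 7133.2 + 8W.
Equating demand and supply, 7831.9 - 9W = 7133.2 + 8W gives 17W = 698.7, so W* = 41.1.
Plugging W* into demand: L* = 7831.9 - 9(41.1) = 7462.

W* = 41.1, L* = 7462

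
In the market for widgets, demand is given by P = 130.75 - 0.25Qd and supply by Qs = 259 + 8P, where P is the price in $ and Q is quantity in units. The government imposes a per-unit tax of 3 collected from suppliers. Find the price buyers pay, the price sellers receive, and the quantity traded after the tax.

P_b = 24, P_s = 21, Q = 427

Inverting to quantity form: Qd = 523 - 4P.
The tax drives a wedge P_b - P_s = 3. Substituting P_s = P_b - 3 into supply: Qs = 235 + 8P_b.
Market clearing requires 523 - 4P_b = 235 + 8P_b; hence 288 = 12P_b and P_b = 24.
So P_s = 21 and the quantity traded is Q = 523 - 4(24) = 427.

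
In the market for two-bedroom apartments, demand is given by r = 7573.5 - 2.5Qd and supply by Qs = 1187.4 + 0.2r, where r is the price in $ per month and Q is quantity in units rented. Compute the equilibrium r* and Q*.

In direct form, Qd = 3029.4 - 0.4r.
Set Qd = Qs: 3029.4 - 0.4r = 1187.4 + 0.2r, so 1842 = 0.6r and r* = 3070.
From the demand curve, Q* = 3029.4 - 0.4(3070) = 1801.4.

r* = 3070, Q* = 1801.4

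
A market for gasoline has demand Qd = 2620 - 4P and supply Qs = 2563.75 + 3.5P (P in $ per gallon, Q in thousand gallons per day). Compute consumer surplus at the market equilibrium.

At equilibrium Qd = Qs, so 2620 - 4P = 2563.75 + 3.5P; collecting terms, 56.25 = 7.5P and P* = 7.5.
Then Q* = 2620 - 4(7.5) = 2590.
Demand choke price (Qd = 0): P = 2620/4 = 655. Consumer surplus = ½ × (655 - 7.5) × 2590 = 838512.5.

Consumer surplus = 838512.5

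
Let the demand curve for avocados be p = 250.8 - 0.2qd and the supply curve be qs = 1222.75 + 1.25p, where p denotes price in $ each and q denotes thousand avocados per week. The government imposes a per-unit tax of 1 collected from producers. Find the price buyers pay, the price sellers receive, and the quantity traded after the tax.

p_b = 5.2, p_s = 4.2, q = 1228

In direct form, qd = 1254 - 5p.
With a tax of 1 on producers, they supply based on the net price p_s = p_b - 1, so qs = 1221.5 + 1.25p_b.
Market clearing requires 1254 - 5p_b = 1221.5 + 1.25p_b; hence 32.5 = 6.25p_b and p_b = 5.2.
Then p_s = 5.2 - 1 = 4.2 and q = 1254 - 5(5.2) = 1228.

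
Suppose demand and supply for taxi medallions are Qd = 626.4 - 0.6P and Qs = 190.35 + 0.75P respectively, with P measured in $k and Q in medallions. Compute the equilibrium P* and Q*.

At equilibrium Qd = Qs, so 626.4 - 0.6P = 190.35 + 0.75P; collecting terms, 436.05 = 1.35P and P* = 323.
Substitute back: Q* = 626.4 - 0.6(323) = 432.6.

P* = 323, Q* = 432.6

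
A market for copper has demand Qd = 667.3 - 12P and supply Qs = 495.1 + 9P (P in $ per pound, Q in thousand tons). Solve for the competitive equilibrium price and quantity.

P* = 8.2, Q* = 568.9

At equilibrium Qd = Qs, so 667.3 - 12P = 495.1 + 9P; collecting terms, 172.2 = 21P and P* = 8.2.
From the demand curve, Q* = 667.3 - 12(8.2) = 568.9.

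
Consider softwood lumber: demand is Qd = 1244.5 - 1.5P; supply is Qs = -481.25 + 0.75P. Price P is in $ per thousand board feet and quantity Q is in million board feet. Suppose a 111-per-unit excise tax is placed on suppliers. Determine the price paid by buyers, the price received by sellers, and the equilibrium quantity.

P_b = 804, P_s = 693, Q = 38.5

With a tax of 111 on suppliers, they supply based on the net price P_s = P_b - 111, so Qs = -564.5 + 0.75P_b.
Market clearing requires 1244.5 - 1.5P_b = -564.5 + 0.75P_b; hence 1809 = 2.25P_b and P_b = 804.
So P_s = 693 and the quantity traded is Q = 1244.5 - 1.5(804) = 38.5.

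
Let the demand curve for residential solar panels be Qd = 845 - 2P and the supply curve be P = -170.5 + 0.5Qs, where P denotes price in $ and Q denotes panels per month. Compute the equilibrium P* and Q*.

P* = 126, Q* = 593

In direct form, Qs = 341 + 2P.
Equating demand and supply, 845 - 2P = 341 + 2P gives 4P = 504, so P* = 126.
Plugging P* into demand: Q* = 845 - 2(126) = 593.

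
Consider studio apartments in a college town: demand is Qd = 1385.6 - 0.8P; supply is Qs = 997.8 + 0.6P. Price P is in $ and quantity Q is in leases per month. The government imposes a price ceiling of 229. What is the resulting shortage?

Shortage = 67.2

With P fixed at 229, quantity demanded is 1202.4 and quantity supplied is 1135.2.
Shortage = Qd - Qs = 1202.4 - 1135.2 = 67.2.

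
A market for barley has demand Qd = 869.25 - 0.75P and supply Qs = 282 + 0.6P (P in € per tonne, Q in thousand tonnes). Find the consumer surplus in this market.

Consumer surplus = 196566

The market clears where 869.25 - 0.75P = 282 + 0.6P. Rearranging, 1.35P = 587.25, hence P* = 435.
From the demand curve, Q* = 869.25 - 0.75(435) = 543.
Demand choke price (Qd = 0): P = 869.25/0.75 = 1159. Consumer surplus = ½ × (1159 - 435) × 543 = 196566.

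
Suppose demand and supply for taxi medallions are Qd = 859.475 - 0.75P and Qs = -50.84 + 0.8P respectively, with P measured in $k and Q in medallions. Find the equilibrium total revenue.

At equilibrium Qd = Qs, so 859.475 - 0.75P = -50.84 + 0.8P; collecting terms, 910.315 = 1.55P and P* = 587.3.
Substitute back: Q* = 859.475 - 0.75(587.3) = 419.
Total revenue = P* × Q* = 587.3 × 419 = 246078.7.

Total revenue = 246078.7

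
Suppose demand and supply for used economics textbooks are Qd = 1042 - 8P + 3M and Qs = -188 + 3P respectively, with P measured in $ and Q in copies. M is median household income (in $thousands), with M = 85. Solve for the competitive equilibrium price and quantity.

With M = 85, demand is Qd = 1297 - 8P.
Set Qd = Qs: 1297 - 8P = -188 + 3P, so 1485 = 11P and P* = 135.
From the demand curve, Q* = 1297 - 8(135) = 217.

P* = 135, Q* = 217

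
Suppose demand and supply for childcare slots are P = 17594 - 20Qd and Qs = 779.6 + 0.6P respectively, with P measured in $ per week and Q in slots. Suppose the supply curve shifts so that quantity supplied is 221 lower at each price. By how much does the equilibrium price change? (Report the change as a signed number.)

Solving each curve for Q: Qd = 879.7 - 0.05P.
At equilibrium Qd = Qs, so 879.7 - 0.05P = 779.6 + 0.6P; collecting terms, 100.1 = 0.65P and P* = 154.
Substitute back: Q* = 879.7 - 0.05(154) = 872.
After the shift, supply is Qs = 558.6 + 0.6P.
New equilibrium: 321.1 = 0.65P, so P = 494 and Q = 855.
ΔP = 494 - 154 = 340.

ΔP = 340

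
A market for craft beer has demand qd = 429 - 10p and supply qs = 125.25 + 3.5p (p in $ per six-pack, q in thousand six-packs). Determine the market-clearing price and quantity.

At equilibrium qd = qs, so 429 - 10p = 125.25 + 3.5p; collecting terms, 303.75 = 13.5p and p* = 22.5.
Substitute back: q* = 429 - 10(22.5) = 204.

p* = 22.5, q* = 204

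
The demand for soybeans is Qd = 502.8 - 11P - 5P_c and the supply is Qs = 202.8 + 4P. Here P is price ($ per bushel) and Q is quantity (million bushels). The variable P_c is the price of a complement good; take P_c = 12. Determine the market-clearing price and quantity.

P* = 16, Q* = 266.8

With P_c = 12, demand is Qd = 442.8 - 11P.
The market clears where 442.8 - 11P = 202.8 + 4P. Rearranging, 15P = 240, hence P* = 16.
Plugging P* into demand: Q* = 442.8 - 11(16) = 266.8.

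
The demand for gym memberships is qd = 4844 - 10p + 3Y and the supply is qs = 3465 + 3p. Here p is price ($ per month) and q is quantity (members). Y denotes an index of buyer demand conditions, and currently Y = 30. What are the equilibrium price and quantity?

p* = 113, q* = 3804

With Y = 30, demand is qd = 4934 - 10p.
At equilibrium qd = qs, so 4934 - 10p = 3465 + 3p; collecting terms, 1469 = 13p and p* = 113.
Then q* = 4934 - 10(113) = 3804.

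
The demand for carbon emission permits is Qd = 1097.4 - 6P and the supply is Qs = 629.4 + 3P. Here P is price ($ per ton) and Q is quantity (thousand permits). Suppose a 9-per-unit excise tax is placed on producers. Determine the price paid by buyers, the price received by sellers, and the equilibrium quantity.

P_b = 55, P_s = 46, Q = 767.4

The tax drives a wedge P_b - P_s = 9. Substituting P_s = P_b - 9 into supply: Qs = 602.4 + 3P_b.
Market clearing requires 1097.4 - 6P_b = 602.4 + 3P_b; hence 495 = 9P_b and P_b = 55.
So P_s = 46 and the quantity traded is Q = 1097.4 - 6(55) = 767.4.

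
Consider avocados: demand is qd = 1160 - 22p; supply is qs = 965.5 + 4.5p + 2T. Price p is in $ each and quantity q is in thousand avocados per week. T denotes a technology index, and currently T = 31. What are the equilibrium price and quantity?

With T = 31, supply is qs = 1027.5 + 4.5p.
The market clears where 1160 - 22p = 1027.5 + 4.5p. Rearranging, 26.5p = 132.5, hence p* = 5.
Then q* = 1160 - 22(5) = 1050.

p* = 5, q* = 1050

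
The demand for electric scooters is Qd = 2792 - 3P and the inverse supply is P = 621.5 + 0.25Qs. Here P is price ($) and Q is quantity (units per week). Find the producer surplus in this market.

Producer surplus = 35112.5

Inverting to quantity form: Qs = -2486 + 4P.
Equating demand and supply, 2792 - 3P = -2486 + 4P gives 7P = 5278, so P* = 754.
Then Q* = 2792 - 3(754) = 530.
Supply choke price (Qs = 0): P = 621.5. Producer surplus = ½ × (754 - 621.5) × 530 = 35112.5.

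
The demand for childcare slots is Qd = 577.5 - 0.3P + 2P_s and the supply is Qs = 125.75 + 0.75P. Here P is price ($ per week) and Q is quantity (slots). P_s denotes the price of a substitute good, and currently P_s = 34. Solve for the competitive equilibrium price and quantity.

With P_s = 34, demand is Qd = 645.5 - 0.3P.
At equilibrium Qd = Qs, so 645.5 - 0.3P = 125.75 + 0.75P; collecting terms, 519.75 = 1.05P and P* = 495.
Plugging P* into demand: Q* = 645.5 - 0.3(495) = 497.

P* = 495, Q* = 497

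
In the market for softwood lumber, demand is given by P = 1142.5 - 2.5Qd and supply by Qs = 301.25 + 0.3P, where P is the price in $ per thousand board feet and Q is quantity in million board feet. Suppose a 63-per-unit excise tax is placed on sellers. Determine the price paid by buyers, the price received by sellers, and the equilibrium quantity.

P_b = 249.5, P_s = 186.5, Q = 357.2

Inverting to quantity form: Qd = 457 - 0.4P.
Sellers keep P_s = P_b - 63 per unit, so supply in terms of the buyer price is Qs = 282.35 + 0.3P_b.
Market clearing requires 457 - 0.4P_b = 282.35 + 0.3P_b; hence 174.65 = 0.7P_b and P_b = 249.5.
So P_s = 186.5 and the quantity traded is Q = 457 - 0.4(249.5) = 357.2.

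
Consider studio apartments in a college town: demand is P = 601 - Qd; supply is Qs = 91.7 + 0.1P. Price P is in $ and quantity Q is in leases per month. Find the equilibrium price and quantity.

Solving each curve for Q: Qd = 601 - P.
Set Qd = Qs: 601 - P = 91.7 + 0.1P, so 509.3 = 1.1P and P* = 463.
Substitute back: Q* = 601 - 463 = 138.

P* = 463, Q* = 138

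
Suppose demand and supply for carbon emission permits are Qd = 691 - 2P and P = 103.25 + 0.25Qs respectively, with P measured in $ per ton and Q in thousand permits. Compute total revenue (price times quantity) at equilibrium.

Rewriting in direct form: Qs = -413 + 4P.
Set Qd = Qs: 691 - 2P = -413 + 4P, so 1104 = 6P and P* = 184.
From the demand curve, Q* = 691 - 2(184) = 323.
Total revenue = P* × Q* = 184 × 323 = 59432.

Total revenue = 59432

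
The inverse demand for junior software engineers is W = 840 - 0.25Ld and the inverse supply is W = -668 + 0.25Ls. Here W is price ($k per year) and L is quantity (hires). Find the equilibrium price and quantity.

W* = 86, L* = 3016

Inverting to quantity form: Ld = 3360 - 4W and Ls = 2672 + 4W.
At equilibrium Ld = Ls, so 3360 - 4W = 2672 + 4W; collecting terms, 688 = 8W and W* = 86.
Plugging W* into demand: L* = 3360 - 4(86) = 3016.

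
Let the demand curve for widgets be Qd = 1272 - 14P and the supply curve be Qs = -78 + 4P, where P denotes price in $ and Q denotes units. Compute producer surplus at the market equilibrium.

Equating demand and supply, 1272 - 14P = -78 + 4P gives 18P = 1350, so P* = 75.
From the demand curve, Q* = 1272 - 14(75) = 222.
Supply choke price (Qs = 0): P = 19.5. Producer surplus = ½ × (75 - 19.5) × 222 = 6160.5.

Producer surplus = 6160.5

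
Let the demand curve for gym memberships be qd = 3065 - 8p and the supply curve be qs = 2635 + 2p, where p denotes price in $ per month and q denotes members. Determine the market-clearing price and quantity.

At equilibrium qd = qs, so 3065 - 8p = 2635 + 2p; collecting terms, 430 = 10p and p* = 43.
Then q* = 3065 - 8(43) = 2721.

p* = 43, q* = 2721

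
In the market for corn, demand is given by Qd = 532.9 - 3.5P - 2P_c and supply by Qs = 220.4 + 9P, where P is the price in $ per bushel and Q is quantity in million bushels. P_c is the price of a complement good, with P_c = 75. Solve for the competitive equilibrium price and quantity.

P* = 13, Q* = 337.4

With P_c = 75, demand is Qd = 382.9 - 3.5P.
Set Qd = Qs: 382.9 - 3.5P = 220.4 + 9P, so 162.5 = 12.5P and P* = 13.
Substitute back: Q* = 382.9 - 3.5(13) = 337.4.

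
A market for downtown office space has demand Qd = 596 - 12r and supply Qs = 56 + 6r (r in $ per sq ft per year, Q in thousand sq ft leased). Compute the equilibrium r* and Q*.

At equilibrium Qd = Qs, so 596 - 12r = 56 + 6r; collecting terms, 540 = 18r and r* = 30.
Then Q* = 596 - 12(30) = 236.

r* = 30, Q* = 236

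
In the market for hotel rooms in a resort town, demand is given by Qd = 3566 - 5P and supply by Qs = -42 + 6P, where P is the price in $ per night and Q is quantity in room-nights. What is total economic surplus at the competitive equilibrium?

Total surplus = 680070.6

The market clears where 3566 - 5P = -42 + 6P. Rearranging, 11P = 3608, hence P* = 328.
Then Q* = 3566 - 5(328) = 1926.
Demand choke price = 713.2; supply choke price = 7. CS = ½(713.2 - 328)(1926) = 370947.6; PS = ½(328 - 7)(1926) = 309123. Total surplus = 680070.6.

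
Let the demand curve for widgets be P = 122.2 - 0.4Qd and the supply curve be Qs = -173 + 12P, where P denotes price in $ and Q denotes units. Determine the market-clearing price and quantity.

Solving each curve for Q: Qd = 305.5 - 2.5P.
Equating demand and supply, 305.5 - 2.5P = -173 + 12P gives 14.5P = 478.5, so P* = 33.
From the demand curve, Q* = 305.5 - 2.5(33) = 223.

P* = 33, Q* = 223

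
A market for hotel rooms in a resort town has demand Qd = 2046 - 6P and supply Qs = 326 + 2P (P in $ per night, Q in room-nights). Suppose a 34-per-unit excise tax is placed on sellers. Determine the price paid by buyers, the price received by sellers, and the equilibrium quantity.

With a tax of 34 on sellers, they supply based on the net price P_s = P_b - 34, so Qs = 258 + 2P_b.
Set Qd = Qs: 2046 - 6P_b = 258 + 2P_b, so 1788 = 8P_b and P_b = 223.5.
So P_s = 189.5 and the quantity traded is Q = 2046 - 6(223.5) = 705.

P_b = 223.5, P_s = 189.5, Q = 705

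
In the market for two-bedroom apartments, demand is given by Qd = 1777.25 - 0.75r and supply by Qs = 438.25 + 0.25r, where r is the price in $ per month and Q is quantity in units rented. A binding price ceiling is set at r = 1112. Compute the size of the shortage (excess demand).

At r = 1112: Qd = 943.25 and Qs = 716.25.
Shortage = Qd - Qs = 943.25 - 716.25 = 227.

Shortage = 227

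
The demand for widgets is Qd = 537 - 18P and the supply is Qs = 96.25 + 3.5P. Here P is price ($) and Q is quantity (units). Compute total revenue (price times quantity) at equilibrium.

Equating demand and supply, 537 - 18P = 96.25 + 3.5P gives 21.5P = 440.75, so P* = 20.5.
From the demand curve, Q* = 537 - 18(20.5) = 168.
Total revenue = P* × Q* = 20.5 × 168 = 3444.

Total revenue = 3444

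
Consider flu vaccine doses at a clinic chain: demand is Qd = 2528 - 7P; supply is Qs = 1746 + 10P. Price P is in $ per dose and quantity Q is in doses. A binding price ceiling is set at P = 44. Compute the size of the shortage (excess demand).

At P = 44: Qd = 2220 and Qs = 2186.
Shortage = Qd - Qs = 2220 - 2186 = 34.

Shortage = 34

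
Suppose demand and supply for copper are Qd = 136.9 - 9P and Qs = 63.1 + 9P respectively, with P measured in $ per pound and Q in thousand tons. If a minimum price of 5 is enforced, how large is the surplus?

Surplus = 16.2

At P = 5: Qd = 91.9 and Qs = 108.1.
Surplus = Qs - Qd = 108.1 - 91.9 = 16.2.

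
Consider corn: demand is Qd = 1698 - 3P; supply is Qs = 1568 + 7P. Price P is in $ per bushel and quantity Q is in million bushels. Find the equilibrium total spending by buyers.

The market clears where 1698 - 3P = 1568 + 7P. Rearranging, 10P = 130, hence P* = 13.
Substitute back: Q* = 1698 - 3(13) = 1659.
Total spending by buyers = P* × Q* = 13 × 1659 = 21567.

Total spending by buyers = 21567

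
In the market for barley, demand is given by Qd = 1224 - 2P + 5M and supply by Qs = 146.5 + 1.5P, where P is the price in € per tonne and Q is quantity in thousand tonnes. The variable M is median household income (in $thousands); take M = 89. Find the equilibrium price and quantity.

P* = 435, Q* = 799

With M = 89, demand is Qd = 1669 - 2P.
Set Qd = Qs: 1669 - 2P = 146.5 + 1.5P, so 1522.5 = 3.5P and P* = 435.
Substitute back: Q* = 1669 - 2(435) = 799.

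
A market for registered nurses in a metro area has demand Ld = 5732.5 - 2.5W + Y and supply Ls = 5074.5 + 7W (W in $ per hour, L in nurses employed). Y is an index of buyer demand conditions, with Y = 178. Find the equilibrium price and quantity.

W* = 88, L* = 5690.5

With Y = 178, demand is Ld = 5910.5 - 2.5W.
Equating demand and supply, 5910.5 - 2.5W = 5074.5 + 7W gives 9.5W = 836, so W* = 88.
Then L* = 5910.5 - 2.5(88) = 5690.5.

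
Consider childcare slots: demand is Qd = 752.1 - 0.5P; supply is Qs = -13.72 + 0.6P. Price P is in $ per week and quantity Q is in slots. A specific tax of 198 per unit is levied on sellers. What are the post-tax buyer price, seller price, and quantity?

Sellers keep P_s = P_b - 198 per unit, so supply in terms of the buyer price is Qs = -132.52 + 0.6P_b.
Market clearing requires 752.1 - 0.5P_b = -132.52 + 0.6P_b; hence 884.62 = 1.1P_b and P_b = 804.2.
So P_s = 606.2 and the quantity traded is Q = 752.1 - 0.5(804.2) = 350.

P_b = 804.2, P_s = 606.2, Q = 350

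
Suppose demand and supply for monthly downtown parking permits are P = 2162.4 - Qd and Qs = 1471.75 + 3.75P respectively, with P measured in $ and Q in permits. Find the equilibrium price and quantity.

In direct form, Qd = 2162.4 - P.
The market clears where 2162.4 - P = 1471.75 + 3.75P. Rearranging, 4.75P = 690.65, hence P* = 145.4.
Substitute back: Q* = 2162.4 - 145.4 = 2017.

P* = 145.4, Q* = 2017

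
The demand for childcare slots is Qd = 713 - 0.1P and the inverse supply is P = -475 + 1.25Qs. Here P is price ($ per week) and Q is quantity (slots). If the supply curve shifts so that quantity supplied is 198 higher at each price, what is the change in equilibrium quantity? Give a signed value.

Solving each curve for Q: Qs = 380 + 0.8P.
The market clears where 713 - 0.1P = 380 + 0.8P. Rearranging, 0.9P = 333, hence P* = 370.
Plugging P* into demand: Q* = 713 - 0.1(370) = 676.
After the shift, supply is Qs = 578 + 0.8P.
The new intersection has 135 = 0.9P, i.e. P = 150, Q = 698.
ΔQ = 698 - 676 = 22.

ΔQ = 22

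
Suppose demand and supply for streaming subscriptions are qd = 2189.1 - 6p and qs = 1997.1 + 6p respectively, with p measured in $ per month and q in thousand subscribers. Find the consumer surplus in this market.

Consumer surplus = 365088.9675

The market clears where 2189.1 - 6p = 1997.1 + 6p. Rearranging, 12p = 192, hence p* = 16.
Plugging p* into demand: q* = 2189.1 - 6(16) = 2093.1.
Demand choke price (qd = 0): p = 2189.1/6 = 364.85. Consumer surplus = ½ × (364.85 - 16) × 2093.1 = 365088.9675.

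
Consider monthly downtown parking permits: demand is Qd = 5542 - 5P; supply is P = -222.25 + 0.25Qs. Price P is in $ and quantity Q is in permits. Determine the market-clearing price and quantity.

P* = 517, Q* = 2957

Solving each curve for Q: Qs = 889 + 4P.
The market clears where 5542 - 5P = 889 + 4P. Rearranging, 9P = 4653, hence P* = 517.
Substitute back: Q* = 5542 - 5(517) = 2957.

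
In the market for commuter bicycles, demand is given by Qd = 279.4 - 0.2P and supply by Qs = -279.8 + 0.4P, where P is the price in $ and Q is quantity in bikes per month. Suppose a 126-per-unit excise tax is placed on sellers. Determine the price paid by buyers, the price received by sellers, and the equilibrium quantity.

P_b = 1016, P_s = 890, Q = 76.2

The tax drives a wedge P_b - P_s = 126. Substituting P_s = P_b - 126 into supply: Qs = -330.2 + 0.4P_b.
Market clearing requires 279.4 - 0.2P_b = -330.2 + 0.4P_b; hence 609.6 = 0.6P_b and P_b = 1016.
So P_s = 890 and the quantity traded is Q = 279.4 - 0.2(1016) = 76.2.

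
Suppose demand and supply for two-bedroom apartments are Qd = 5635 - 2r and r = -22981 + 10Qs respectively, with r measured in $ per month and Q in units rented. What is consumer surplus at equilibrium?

Consumer surplus = 1509212.25

Solving each curve for Q: Qs = 2298.1 + 0.1r.
At equilibrium Qd = Qs, so 5635 - 2r = 2298.1 + 0.1r; collecting terms, 3336.9 = 2.1r and r* = 1589.
From the demand curve, Q* = 5635 - 2(1589) = 2457.
Demand choke price (Qd = 0): r = 5635/2 = 2817.5. Consumer surplus = ½ × (2817.5 - 1589) × 2457 = 1509212.25.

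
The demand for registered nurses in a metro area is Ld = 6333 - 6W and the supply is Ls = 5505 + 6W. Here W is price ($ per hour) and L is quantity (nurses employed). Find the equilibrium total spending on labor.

Set Ld = Ls: 6333 - 6W = 5505 + 6W, so 828 = 12W and W* = 69.
Substitute back: L* = 6333 - 6(69) = 5919.
Total spending on labor = W* × L* = 69 × 5919 = 408411.

Total spending on labor = 408411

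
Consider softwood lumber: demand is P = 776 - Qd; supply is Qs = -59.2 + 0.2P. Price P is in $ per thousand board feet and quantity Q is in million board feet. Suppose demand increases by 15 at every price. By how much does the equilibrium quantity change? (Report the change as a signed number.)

Solving each curve for Q: Qd = 776 - P.
The market clears where 776 - P = -59.2 + 0.2P. Rearranging, 1.2P = 835.2, hence P* = 696.
Then Q* = 776 - 696 = 80.
After the shift, demand is Qd = 791 - P.
Re-solving, 1.2P = 850.2 gives P = 708.5 and Q = 82.5.
ΔQ = 82.5 - 80 = 2.5.

ΔQ = 2.5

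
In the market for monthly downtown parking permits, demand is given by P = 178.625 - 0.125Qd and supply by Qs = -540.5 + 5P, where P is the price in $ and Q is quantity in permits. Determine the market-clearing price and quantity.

Inverting to quantity form: Qd = 1429 - 8P.
Equating demand and supply, 1429 - 8P = -540.5 + 5P gives 13P = 1969.5, so P* = 151.5.
From the demand curve, Q* = 1429 - 8(151.5) = 217.

P* = 151.5, Q* = 217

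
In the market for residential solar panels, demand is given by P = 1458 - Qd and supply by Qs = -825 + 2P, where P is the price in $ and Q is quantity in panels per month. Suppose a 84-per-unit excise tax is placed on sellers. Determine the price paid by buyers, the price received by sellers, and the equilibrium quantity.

Inverting to quantity form: Qd = 1458 - P.
With a tax of 84 on sellers, they supply based on the net price P_s = P_b - 84, so Qs = -993 + 2P_b.
Equate demand and the shifted supply: 1458 - P_b = -993 + 2P_b, giving 3P_b = 2451, so P_b = 817.
Then P_s = 817 - 84 = 733 and Q = 1458 - 817 = 641.

P_b = 817, P_s = 733, Q = 641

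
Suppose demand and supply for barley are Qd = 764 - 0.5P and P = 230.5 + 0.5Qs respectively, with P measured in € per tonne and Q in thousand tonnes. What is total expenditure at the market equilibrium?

Total expenditure = 254310

Rewriting in direct form: Qs = -461 + 2P.
Set Qd = Qs: 764 - 0.5P = -461 + 2P, so 1225 = 2.5P and P* = 490.
From the demand curve, Q* = 764 - 0.5(490) = 519.
Total expenditure = P* × Q* = 490 × 519 = 254310.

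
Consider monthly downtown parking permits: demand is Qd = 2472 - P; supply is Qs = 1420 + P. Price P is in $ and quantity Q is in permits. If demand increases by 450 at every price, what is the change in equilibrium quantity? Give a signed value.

ΔQ = 225

Equating demand and supply, 2472 - P = 1420 + P gives 2P = 1052, so P* = 526.
Substitute back: Q* = 2472 - 526 = 1946.
After the shift, demand is Qd = 2922 - P.
New equilibrium: 1502 = 2P, so P = 751 and Q = 2171.
ΔQ = 2171 - 1946 = 225.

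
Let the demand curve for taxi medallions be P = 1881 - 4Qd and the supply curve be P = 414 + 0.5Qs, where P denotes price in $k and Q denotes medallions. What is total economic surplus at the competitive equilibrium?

Total surplus = 239121

Solving each curve for Q: Qd = 470.25 - 0.25P and Qs = -828 + 2P.
The market clears where 470.25 - 0.25P = -828 + 2P. Rearranging, 2.25P = 1298.25, hence P* = 577.
From the demand curve, Q* = 470.25 - 0.25(577) = 326.
Demand choke price = 1881; supply choke price = 414. CS = ½(1881 - 577)(326) = 212552; PS = ½(577 - 414)(326) = 26569. Total surplus = 239121.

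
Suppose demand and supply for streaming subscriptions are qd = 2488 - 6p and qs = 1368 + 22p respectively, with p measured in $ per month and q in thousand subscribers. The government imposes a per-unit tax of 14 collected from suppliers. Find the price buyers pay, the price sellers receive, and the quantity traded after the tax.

p_b = 51, p_s = 37, q = 2182

The tax drives a wedge p_b - p_s = 14. Substituting p_s = p_b - 14 into supply: qs = 1060 + 22p_b.
Equate demand and the shifted supply: 2488 - 6p_b = 1060 + 22p_b, giving 28p_b = 1428, so p_b = 51.
Then p_s = 51 - 14 = 37 and q = 2488 - 6(51) = 2182.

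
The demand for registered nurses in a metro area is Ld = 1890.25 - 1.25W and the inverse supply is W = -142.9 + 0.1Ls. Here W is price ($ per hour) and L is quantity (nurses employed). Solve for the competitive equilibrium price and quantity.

Solving each curve for L: Ls = 1429 + 10W.
At equilibrium Ld = Ls, so 1890.25 - 1.25W = 1429 + 10W; collecting terms, 461.25 = 11.25W and W* = 41.
Then L* = 1890.25 - 1.25(41) = 1839.

W* = 41, L* = 1839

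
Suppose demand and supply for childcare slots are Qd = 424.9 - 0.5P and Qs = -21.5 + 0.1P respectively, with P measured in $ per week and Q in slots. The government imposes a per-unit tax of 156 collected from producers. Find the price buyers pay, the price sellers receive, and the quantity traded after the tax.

P_b = 770, P_s = 614, Q = 39.9

Producers keep P_s = P_b - 156 per unit, so supply in terms of the buyer price is Qs = -37.1 + 0.1P_b.
Equate demand and the shifted supply: 424.9 - 0.5P_b = -37.1 + 0.1P_b, giving 0.6P_b = 462, so P_b = 770.
Then P_s = 770 - 156 = 614 and Q = 424.9 - 0.5(770) = 39.9.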